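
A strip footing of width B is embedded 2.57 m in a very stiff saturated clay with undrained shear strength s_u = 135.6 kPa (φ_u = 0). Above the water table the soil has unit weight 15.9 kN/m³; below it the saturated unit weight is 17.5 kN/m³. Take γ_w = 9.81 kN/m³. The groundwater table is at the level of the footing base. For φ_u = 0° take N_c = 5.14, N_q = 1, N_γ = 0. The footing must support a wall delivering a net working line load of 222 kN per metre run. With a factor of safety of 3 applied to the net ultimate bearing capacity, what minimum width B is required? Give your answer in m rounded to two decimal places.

B = 0.96 m

Overburden at base level: q = 15.9 × 2.57 = 40.863 kPa.
Cohesion term c·N_c = 135.6 × 5.14 = 696.98 kPa; surcharge term q·N_q = 40.863 × 1 = 40.863 kPa.
q_ult = 696.98 + 40.863 = 737.85 kPa.
For φ = 0 the ½γBN_γ term vanishes, so q_ult is independent of B. q_net = 737.85 − 40.863 = 696.98 kPa; q_all(net) = 696.98/3 = 232.33 kPa.
Required width B = w / q_all(net) = 222 / 232.33 = 0.956 m.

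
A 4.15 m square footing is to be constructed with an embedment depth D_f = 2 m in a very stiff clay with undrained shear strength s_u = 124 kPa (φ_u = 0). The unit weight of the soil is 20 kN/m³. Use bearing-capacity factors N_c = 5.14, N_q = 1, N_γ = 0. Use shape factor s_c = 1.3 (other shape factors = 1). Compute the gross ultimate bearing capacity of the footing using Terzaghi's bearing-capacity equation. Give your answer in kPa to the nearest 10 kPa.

Overburden at base level: q = 20 × 2 = 40 kPa.
Cohesion term c·N_c·s_c = 124 × 5.14 × 1.3 = 828.57 kPa; surcharge term q·N_q = 40 × 1 = 40 kPa.
q_ult = 828.57 + 40 = 868.57 kPa.

q_ult ≈ 870 kPa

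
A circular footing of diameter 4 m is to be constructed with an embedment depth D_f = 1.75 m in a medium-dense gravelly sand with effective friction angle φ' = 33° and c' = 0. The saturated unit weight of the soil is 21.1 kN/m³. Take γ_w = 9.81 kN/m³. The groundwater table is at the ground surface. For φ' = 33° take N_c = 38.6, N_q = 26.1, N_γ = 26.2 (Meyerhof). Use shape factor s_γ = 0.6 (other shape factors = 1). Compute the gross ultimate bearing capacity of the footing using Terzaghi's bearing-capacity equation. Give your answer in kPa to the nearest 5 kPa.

Water table at ground surface, so effective unit weight γ' = 21.1 − 9.81 = 11.29 kN/m³ is used throughout; overburden q = 11.29 × 1.75 = 19.758 kPa; the same γ' applies in the ½γBN_γ term.
Surcharge term q·N_q = 19.758 × 26.1 = 515.67 kPa; self-weight term 0.5·γ·B·N_γ·s_γ = 0.5 × 11.29 × 4 × 26.2 × 0.6 = 354.96 kPa.
q_ult = 515.67 + 354.96 = 870.63 kPa.

q_ult ≈ 870 kPa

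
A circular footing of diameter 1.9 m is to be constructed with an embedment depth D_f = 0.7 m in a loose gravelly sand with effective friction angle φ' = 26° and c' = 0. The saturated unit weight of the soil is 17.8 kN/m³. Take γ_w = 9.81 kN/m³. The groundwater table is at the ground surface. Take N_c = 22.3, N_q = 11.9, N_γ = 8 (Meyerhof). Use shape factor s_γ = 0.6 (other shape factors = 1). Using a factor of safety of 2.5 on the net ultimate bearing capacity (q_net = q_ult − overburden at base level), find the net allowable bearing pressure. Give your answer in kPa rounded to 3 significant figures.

Water table at ground surface, so effective unit weight γ' = 17.8 − 9.81 = 7.99 kN/m³ is used throughout; overburden q = 7.99 × 0.7 = 5.593 kPa; the same γ' applies in the ½γBN_γ term.
Surcharge term q·N_q = 5.593 × 11.9 = 66.557 kPa; self-weight term 0.5·γ·B·N_γ·s_γ = 0.5 × 7.99 × 1.9 × 8 × 0.6 = 36.434 kPa.
q_ult = 66.557 + 36.434 = 102.99 kPa.
q_net = 102.99 − 5.593 = 97.398 kPa.
q_all(net) = 97.398 / 2.5 = 38.959 kPa.

q_all(net) ≈ 39 kPa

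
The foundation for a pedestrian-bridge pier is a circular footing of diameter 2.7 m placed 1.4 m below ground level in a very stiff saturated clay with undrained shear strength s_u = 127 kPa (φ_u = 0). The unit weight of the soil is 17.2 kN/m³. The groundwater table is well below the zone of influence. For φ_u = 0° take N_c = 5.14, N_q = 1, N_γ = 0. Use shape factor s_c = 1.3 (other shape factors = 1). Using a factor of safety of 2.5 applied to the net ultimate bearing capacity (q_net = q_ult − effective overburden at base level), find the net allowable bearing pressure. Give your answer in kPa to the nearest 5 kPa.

Overburden at base level: q = 17.2 × 1.4 = 24.08 kPa.
Cohesion term c·N_c·s_c = 127 × 5.14 × 1.3 = 848.61 kPa; surcharge term q·N_q = 24.08 × 1 = 24.08 kPa.
q_ult = 848.61 + 24.08 = 872.69 kPa.
Net ultimate: q_net = 872.69 − 24.08 = 848.61 kPa.
q_all(net) = 848.61 / 2.5 = 339.45 kPa.

q_all(net) ≈ 340 kPa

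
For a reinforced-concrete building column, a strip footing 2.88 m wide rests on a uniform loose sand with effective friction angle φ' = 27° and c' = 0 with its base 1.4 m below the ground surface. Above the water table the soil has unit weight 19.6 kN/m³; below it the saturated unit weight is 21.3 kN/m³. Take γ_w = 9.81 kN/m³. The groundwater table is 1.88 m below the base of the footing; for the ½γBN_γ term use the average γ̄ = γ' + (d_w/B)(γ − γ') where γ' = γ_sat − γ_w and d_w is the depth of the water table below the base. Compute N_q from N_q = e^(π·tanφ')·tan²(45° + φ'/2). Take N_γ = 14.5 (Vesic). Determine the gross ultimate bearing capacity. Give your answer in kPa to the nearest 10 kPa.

q_ult ≈ 710 kPa

tan27° = 0.5095, so N_q = e^(π×0.5095)·tan²(58.5°) = 4.957 × 2.663 = 13.2.
q = γ·D_f = 19.6 × 1.4 = 27.44 kPa.
γ' = 11.49 kN/m³; averaging over the depth B below the base, γ̄ = γ' + (d_w/B)(γ − γ') = 16.784 kN/m³.
q·N_q = 27.44 × 13.199 = 362.18 kPa
0.5·γ·B·N_γ = 0.5 × 16.784 × 2.88 × 14.5 = 350.45 kPa
q_ult = 362.18 + 350.45 = 712.64 kPa.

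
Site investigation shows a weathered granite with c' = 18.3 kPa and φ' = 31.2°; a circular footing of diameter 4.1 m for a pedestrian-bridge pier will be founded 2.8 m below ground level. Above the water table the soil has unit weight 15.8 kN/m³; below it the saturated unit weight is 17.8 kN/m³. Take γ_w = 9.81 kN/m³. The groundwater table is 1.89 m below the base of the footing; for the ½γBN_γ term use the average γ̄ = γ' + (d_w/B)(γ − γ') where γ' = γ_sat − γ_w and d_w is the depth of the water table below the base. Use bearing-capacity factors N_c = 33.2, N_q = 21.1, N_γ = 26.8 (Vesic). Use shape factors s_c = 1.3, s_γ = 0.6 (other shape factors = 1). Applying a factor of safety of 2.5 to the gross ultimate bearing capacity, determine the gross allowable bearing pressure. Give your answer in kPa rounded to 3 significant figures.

q_all ≈ 842 kPa

q = γ·D_f = 15.8 × 2.8 = 44.24 kPa.
γ' = 7.99 kN/m³; averaging over the depth B below the base, γ̄ = γ' + (d_w/B)(γ − γ') = 11.59 kN/m³.
c·N_c·s_c = 18.3 × 33.2 × 1.3 = 789.83 kPa
q·N_q = 44.24 × 21.1 = 933.46 kPa
0.5·γ·B·N_γ·s_γ = 0.5 × 11.59 × 4.1 × 26.8 × 0.6 = 382.06 kPa
q_ult = 789.83 + 933.46 + 382.06 = 2105.4 kPa.
q_all = q_ult / FS = 2105.4 / 2.5 = 842.14 kPa.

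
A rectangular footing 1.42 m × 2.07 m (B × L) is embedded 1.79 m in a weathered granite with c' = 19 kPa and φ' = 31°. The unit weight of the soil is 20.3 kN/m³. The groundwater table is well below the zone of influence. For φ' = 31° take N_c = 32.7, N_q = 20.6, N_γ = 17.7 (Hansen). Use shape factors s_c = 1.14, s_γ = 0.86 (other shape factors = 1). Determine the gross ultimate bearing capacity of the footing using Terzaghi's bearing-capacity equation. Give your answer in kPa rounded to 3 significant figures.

q_ult ≈ 1680 kPa

Effective surcharge at the founding depth q = γ·D_f = 20.3 × 1.79 = 36.337 kPa.
q_ult = c·N_c·s_c + q·N_q + 0.5·γ·B·N_γ·s_γ
     = 19 × 32.7 × 1.14 + 36.337 × 20.6 + 0.5 × 20.3 × 1.42 × 17.7 × 0.86
     = 708.28 + 748.54 + 219.39 = 1676.2 kPa.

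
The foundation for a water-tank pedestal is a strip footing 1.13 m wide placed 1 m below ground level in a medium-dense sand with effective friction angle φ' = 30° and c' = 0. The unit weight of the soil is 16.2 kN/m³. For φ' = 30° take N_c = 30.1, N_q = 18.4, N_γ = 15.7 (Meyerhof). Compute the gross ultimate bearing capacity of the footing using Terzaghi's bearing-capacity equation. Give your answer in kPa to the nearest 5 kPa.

Overburden at base level: q = 16.2 × 1 = 16.2 kPa.
Surcharge term q·N_q = 16.2 × 18.4 = 298.08 kPa; self-weight term 0.5·γ·B·N_γ = 0.5 × 16.2 × 1.13 × 15.7 = 143.7 kPa.
q_ult = 298.08 + 143.7 = 441.78 kPa.

q_ult ≈ 440 kPa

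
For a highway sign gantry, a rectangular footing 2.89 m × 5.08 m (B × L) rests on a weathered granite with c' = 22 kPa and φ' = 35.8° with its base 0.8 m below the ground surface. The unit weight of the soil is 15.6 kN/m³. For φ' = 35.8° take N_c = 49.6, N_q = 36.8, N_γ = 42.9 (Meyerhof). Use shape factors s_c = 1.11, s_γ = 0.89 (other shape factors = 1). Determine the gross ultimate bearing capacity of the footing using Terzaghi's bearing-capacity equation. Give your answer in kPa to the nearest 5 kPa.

q_ult ≈ 2530 kPa

Overburden at base level: q = 15.6 × 0.8 = 12.48 kPa.
Cohesion term c·N_c·s_c = 22 × 49.6 × 1.11 = 1211.2 kPa; surcharge term q·N_q = 12.48 × 36.8 = 459.26 kPa; self-weight term 0.5·γ·B·N_γ·s_γ = 0.5 × 15.6 × 2.89 × 42.9 × 0.89 = 860.68 kPa.
q_ult = 1211.2 + 459.26 + 860.68 = 2531.2 kPa.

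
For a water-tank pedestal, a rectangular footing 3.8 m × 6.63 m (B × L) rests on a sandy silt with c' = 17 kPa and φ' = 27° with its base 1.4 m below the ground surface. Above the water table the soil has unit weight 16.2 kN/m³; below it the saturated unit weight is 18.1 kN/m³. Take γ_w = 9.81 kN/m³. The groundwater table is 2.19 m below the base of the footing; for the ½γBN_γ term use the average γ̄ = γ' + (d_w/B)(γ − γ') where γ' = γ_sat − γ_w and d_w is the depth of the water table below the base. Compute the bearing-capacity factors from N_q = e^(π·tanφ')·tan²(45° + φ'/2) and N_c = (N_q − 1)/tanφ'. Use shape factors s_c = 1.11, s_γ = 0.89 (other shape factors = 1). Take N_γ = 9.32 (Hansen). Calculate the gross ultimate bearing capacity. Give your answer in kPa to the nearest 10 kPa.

q_ult ≈ 950 kPa

tan27° = 0.5095, so N_q = e^(π×0.5095)·tan²(58.5°) = 4.957 × 2.663 = 13.2.
N_c = (13.2 − 1)/tan27° = 23.94.
q = γ·D_f = 16.2 × 1.4 = 22.68 kPa.
γ' = 8.29 kN/m³; averaging over the depth B below the base, γ̄ = γ' + (d_w/B)(γ − γ') = 12.849 kN/m³.
c·N_c·s_c = 17 × 23.942 × 1.11 = 451.79 kPa
q·N_q = 22.68 × 13.199 = 299.36 kPa
0.5·γ·B·N_γ·s_γ = 0.5 × 12.849 × 3.8 × 9.32 × 0.89 = 202.5 kPa
q_ult = 451.79 + 299.36 + 202.5 = 953.64 kPa.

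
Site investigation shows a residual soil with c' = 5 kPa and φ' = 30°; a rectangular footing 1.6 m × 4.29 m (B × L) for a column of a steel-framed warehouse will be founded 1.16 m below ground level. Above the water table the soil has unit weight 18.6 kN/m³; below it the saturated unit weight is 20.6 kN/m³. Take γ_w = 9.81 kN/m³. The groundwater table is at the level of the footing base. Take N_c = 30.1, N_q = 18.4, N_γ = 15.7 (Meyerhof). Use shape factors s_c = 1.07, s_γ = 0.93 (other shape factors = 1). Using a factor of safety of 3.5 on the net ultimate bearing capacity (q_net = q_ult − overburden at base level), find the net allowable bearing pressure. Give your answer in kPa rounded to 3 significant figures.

q_all(net) ≈ 189 kPa

q = γ·D_f = 18.6 × 1.16 = 21.576 kPa.
For the ½γBN_γ term take γ' = 20.6 − 9.81 = 10.79 kN/m³ (soil below base is submerged).
c·N_c·s_c = 5 × 30.1 × 1.07 = 161.03 kPa
q·N_q = 21.576 × 18.4 = 397 kPa
0.5·γ·B·N_γ·s_γ = 0.5 × 10.79 × 1.6 × 15.7 × 0.93 = 126.04 kPa
q_ult = 161.03 + 397 + 126.04 = 684.07 kPa.
q_net = 684.07 − 21.576 = 662.49 kPa.
q_all(net) = 662.49 / 3.5 = 189.28 kPa.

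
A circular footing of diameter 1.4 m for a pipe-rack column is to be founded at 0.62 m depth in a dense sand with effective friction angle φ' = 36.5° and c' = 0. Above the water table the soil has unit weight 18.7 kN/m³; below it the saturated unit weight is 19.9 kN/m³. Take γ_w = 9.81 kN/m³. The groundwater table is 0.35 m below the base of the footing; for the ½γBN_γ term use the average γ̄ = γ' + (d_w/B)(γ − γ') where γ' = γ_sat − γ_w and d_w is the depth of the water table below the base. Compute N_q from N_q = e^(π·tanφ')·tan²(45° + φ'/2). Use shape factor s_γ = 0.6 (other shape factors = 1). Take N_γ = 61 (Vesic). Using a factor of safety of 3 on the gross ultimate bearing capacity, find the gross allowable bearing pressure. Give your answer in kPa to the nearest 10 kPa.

N_q = e^(π·tan36.5°)·tan²(63.25°) = 40.24.
Overburden at base level: q = 18.7 × 0.62 = 11.594 kPa.
The water table is 0.35 m below the base (< B = 1.4 m), so the ½γBN_γ term uses γ̄ = γ' + (d_w/B)(γ − γ') = 10.09 + (0.35/1.4)(18.7 − 10.09) = 12.242 kN/m³.
Surcharge term q·N_q = 11.594 × 40.24 = 466.54 kPa; self-weight term 0.5·γ·B·N_γ·s_γ = 0.5 × 12.242 × 1.4 × 61 × 0.6 = 313.65 kPa.
q_ult = 466.54 + 313.65 = 780.19 kPa.
q_all = 780.19 / 3 = 260.06 kPa.

q_all ≈ 260 kPa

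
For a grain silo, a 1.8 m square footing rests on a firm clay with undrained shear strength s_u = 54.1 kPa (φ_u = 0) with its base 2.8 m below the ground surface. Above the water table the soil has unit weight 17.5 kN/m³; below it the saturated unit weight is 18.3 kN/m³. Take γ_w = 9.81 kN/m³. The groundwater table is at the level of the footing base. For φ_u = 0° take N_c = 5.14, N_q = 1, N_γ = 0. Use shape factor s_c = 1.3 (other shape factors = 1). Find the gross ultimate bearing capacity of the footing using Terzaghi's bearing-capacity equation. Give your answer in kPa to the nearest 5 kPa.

q_ult ≈ 410 kPa

Overburden at base level: q = 17.5 × 2.8 = 49 kPa.
Cohesion term c·N_c·s_c = 54.1 × 5.14 × 1.3 = 361.5 kPa; surcharge term q·N_q = 49 × 1 = 49 kPa.
q_ult = 361.5 + 49 = 410.5 kPa.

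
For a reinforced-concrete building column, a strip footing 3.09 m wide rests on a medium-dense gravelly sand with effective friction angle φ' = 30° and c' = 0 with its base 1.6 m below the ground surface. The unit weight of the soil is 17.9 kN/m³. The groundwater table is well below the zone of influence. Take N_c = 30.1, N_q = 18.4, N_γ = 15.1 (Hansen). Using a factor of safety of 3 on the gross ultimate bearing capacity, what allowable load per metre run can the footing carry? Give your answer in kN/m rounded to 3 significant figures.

Effective surcharge at the founding depth q = γ·D_f = 17.9 × 1.6 = 28.64 kPa.
q_ult = q·N_q + 0.5·γ·B·N_γ
     = 28.64 × 18.4 + 0.5 × 17.9 × 3.09 × 15.1
     = 526.98 + 417.6 = 944.57 kPa.
Gross allowable pressure q_all = 944.57 / 3 = 314.86 kPa.
Allowable wall load = q_all × B = 314.86 × 3.09 = 972.91 kN per metre run.

≈ 973 kN/m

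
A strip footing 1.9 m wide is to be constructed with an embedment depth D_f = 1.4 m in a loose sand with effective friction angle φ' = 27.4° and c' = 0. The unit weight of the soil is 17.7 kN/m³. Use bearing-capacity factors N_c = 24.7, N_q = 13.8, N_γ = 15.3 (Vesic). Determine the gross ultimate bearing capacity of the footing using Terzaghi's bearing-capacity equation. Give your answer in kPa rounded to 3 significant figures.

Effective surcharge at the founding depth q = γ·D_f = 17.7 × 1.4 = 24.78 kPa.
q_ult = q·N_q + 0.5·γ·B·N_γ
     = 24.78 × 13.8 + 0.5 × 17.7 × 1.9 × 15.3
     = 341.96 + 257.27 = 599.23 kPa.

q_ult ≈ 599 kPa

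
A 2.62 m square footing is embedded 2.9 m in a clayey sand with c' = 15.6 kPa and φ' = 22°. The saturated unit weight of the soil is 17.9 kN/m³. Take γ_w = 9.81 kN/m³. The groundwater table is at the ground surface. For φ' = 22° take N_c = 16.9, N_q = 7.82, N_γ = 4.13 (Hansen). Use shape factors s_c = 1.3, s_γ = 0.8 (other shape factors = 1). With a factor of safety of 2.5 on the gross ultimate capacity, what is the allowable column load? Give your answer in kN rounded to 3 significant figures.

P_all ≈ 1540 kN

Water table at ground surface, so effective unit weight γ' = 17.9 − 9.81 = 8.09 kN/m³ is used throughout; overburden q = 8.09 × 2.9 = 23.461 kPa; the same γ' applies in the ½γBN_γ term.
Cohesion term c·N_c·s_c = 15.6 × 16.9 × 1.3 = 342.73 kPa; surcharge term q·N_q = 23.461 × 7.82 = 183.47 kPa; self-weight term 0.5·γ·B·N_γ·s_γ = 0.5 × 8.09 × 2.62 × 4.13 × 0.8 = 35.015 kPa.
q_ult = 342.73 + 183.47 + 35.015 = 561.21 kPa.
Gross allowable pressure q_all = 561.21 / 2.5 = 224.48 kPa.
Footing area = 6.8644 m², so allowable column load = 224.48 × 6.8644 = 1541 kN.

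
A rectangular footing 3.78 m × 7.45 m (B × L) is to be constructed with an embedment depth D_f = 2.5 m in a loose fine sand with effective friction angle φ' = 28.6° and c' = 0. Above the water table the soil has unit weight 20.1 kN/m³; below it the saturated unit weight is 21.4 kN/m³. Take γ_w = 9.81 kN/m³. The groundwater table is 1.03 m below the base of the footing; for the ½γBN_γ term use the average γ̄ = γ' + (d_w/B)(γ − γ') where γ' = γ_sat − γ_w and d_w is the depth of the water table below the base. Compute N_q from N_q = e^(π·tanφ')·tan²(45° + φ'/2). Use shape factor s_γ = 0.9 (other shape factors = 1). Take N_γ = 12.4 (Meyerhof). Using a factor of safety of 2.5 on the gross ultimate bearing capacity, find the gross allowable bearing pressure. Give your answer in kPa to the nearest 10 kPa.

N_q = e^(π·tan28.6°)·tan²(59.3°) = 15.73.
q = γ·D_f = 20.1 × 2.5 = 50.25 kPa.
γ' = 11.59 kN/m³; averaging over the depth B below the base, γ̄ = γ' + (d_w/B)(γ − γ') = 13.909 kN/m³.
q·N_q = 50.25 × 15.728 = 790.32 kPa
0.5·γ·B·N_γ·s_γ = 0.5 × 13.909 × 3.78 × 12.4 × 0.9 = 293.37 kPa
q_ult = 790.32 + 293.37 = 1083.7 kPa.
q_all = 1083.7 / 2.5 = 433.48 kPa.

q_all ≈ 430 kPa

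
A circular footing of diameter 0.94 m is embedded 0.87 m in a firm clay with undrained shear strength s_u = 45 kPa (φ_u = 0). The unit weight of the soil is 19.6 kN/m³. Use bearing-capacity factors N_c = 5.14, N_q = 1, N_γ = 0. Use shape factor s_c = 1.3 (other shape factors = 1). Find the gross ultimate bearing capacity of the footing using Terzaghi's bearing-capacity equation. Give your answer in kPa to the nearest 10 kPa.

Overburden at base level: q = 19.6 × 0.87 = 17.052 kPa.
Cohesion term c·N_c·s_c = 45 × 5.14 × 1.3 = 300.69 kPa; surcharge term q·N_q = 17.052 × 1 = 17.052 kPa.
q_ult = 300.69 + 17.052 = 317.74 kPa.

q_ult ≈ 320 kPa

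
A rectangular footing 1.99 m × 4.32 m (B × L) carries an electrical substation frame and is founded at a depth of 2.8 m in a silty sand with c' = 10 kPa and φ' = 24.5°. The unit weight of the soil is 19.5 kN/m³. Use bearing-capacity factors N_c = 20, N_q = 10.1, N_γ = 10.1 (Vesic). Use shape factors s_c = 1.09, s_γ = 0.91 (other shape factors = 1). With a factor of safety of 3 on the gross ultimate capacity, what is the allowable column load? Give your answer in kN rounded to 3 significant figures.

Overburden at base level: q = 19.5 × 2.8 = 54.6 kPa.
Cohesion term c·N_c·s_c = 10 × 20 × 1.09 = 218 kPa; surcharge term q·N_q = 54.6 × 10.1 = 551.46 kPa; self-weight term 0.5·γ·B·N_γ·s_γ = 0.5 × 19.5 × 1.99 × 10.1 × 0.91 = 178.33 kPa.
q_ult = 218 + 551.46 + 178.33 = 947.79 kPa.
Gross allowable pressure q_all = 947.79 / 3 = 315.93 kPa.
Footing area = 8.5968 m², so allowable column load = 315.93 × 8.5968 = 2716 kN.

P_all ≈ 2720 kN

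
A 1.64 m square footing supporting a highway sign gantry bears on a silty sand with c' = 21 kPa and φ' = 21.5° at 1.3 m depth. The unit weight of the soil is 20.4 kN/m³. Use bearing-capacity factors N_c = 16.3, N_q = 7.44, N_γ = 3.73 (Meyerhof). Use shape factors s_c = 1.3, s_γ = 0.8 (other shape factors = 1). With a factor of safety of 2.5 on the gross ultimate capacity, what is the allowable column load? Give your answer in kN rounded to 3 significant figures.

q = γ·D_f = 20.4 × 1.3 = 26.52 kPa.
c·N_c·s_c = 21 × 16.3 × 1.3 = 444.99 kPa
q·N_q = 26.52 × 7.44 = 197.31 kPa
0.5·γ·B·N_γ·s_γ = 0.5 × 20.4 × 1.64 × 3.73 × 0.8 = 49.916 kPa
q_ult = 444.99 + 197.31 + 49.916 = 692.22 kPa.
Gross allowable pressure q_all = 692.22 / 2.5 = 276.89 kPa.
Footing area = 2.6896 m², so allowable column load = 276.89 × 2.6896 = 744.71 kN.

P_all ≈ 745 kN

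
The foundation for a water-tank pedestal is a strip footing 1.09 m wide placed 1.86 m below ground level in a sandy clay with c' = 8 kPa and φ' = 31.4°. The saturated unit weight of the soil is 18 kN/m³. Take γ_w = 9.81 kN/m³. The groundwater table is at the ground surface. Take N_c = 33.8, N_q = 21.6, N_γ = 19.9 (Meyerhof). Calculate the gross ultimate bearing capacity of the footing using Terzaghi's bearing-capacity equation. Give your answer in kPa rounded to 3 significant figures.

With the water table at the surface the whole profile is submerged: γ' = 18 − 9.81 = 8.19 kN/m³, so q = γ'·D_f = 15.233 kPa; the same γ' applies in the ½γBN_γ term.
q_ult = c·N_c + q·N_q + 0.5·γ·B·N_γ
     = 8 × 33.8 + 15.233 × 21.6 + 0.5 × 8.19 × 1.09 × 19.9
     = 270.4 + 329.04 + 88.825 = 688.27 kPa.

q_ult ≈ 688 kPa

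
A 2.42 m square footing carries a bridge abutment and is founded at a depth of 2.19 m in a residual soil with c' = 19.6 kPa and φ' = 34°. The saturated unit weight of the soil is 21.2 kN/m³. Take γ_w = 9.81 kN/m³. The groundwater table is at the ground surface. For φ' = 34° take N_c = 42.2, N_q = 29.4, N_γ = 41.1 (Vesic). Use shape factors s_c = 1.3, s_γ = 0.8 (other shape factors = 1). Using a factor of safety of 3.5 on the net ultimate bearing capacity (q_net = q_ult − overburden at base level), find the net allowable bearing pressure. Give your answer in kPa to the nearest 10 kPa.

q_all(net) ≈ 640 kPa

With the water table at the surface the whole profile is submerged: γ' = 21.2 − 9.81 = 11.39 kN/m³, so q = γ'·D_f = 24.944 kPa; the same γ' applies in the ½γBN_γ term.
q_ult = c·N_c·s_c + q·N_q + 0.5·γ·B·N_γ·s_γ
     = 19.6 × 42.2 × 1.3 + 24.944 × 29.4 + 0.5 × 11.39 × 2.42 × 41.1 × 0.8
     = 1075.3 + 733.36 + 453.15 = 2261.8 kPa.
q_net = 2261.8 − 24.944 = 2236.8 kPa.
q_all(net) = 2236.8 / 3.5 = 639.09 kPa.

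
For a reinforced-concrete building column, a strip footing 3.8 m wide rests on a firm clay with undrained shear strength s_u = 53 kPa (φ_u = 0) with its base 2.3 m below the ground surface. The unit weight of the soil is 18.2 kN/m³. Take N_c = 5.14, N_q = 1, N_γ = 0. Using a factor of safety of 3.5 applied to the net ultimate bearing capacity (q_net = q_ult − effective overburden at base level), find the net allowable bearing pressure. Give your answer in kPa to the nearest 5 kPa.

Effective surcharge at the founding depth q = γ·D_f = 18.2 × 2.3 = 41.86 kPa.
q_ult = c·N_c + q·N_q
     = 53 × 5.14 + 41.86 × 1
     = 272.42 + 41.86 = 314.28 kPa.
Net ultimate: q_net = 314.28 − 41.86 = 272.42 kPa.
q_all(net) = 272.42 / 3.5 = 77.834 kPa.

q_all(net) ≈ 80 kPa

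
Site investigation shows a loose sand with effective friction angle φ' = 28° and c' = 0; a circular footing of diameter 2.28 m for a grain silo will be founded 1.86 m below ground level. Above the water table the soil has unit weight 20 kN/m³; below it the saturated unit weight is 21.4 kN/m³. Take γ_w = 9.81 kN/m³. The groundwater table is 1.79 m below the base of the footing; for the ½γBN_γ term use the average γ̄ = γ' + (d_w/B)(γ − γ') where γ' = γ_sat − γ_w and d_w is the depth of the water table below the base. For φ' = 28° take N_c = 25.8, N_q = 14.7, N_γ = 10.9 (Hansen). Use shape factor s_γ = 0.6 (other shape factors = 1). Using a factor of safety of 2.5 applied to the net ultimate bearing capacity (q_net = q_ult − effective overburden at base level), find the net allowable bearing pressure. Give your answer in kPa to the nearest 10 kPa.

Overburden at base level: q = 20 × 1.86 = 37.2 kPa.
The water table is 1.79 m below the base (< B = 2.28 m), so the ½γBN_γ term uses γ̄ = γ' + (d_w/B)(γ − γ') = 11.59 + (1.79/2.28)(20 − 11.59) = 18.193 kN/m³.
Surcharge term q·N_q = 37.2 × 14.7 = 546.84 kPa; self-weight term 0.5·γ·B·N_γ·s_γ = 0.5 × 18.193 × 2.28 × 10.9 × 0.6 = 135.64 kPa.
q_ult = 546.84 + 135.64 = 682.48 kPa.
Net ultimate: q_net = 682.48 − 37.2 = 645.28 kPa.
q_all(net) = 645.28 / 2.5 = 258.11 kPa.

q_all(net) ≈ 260 kPa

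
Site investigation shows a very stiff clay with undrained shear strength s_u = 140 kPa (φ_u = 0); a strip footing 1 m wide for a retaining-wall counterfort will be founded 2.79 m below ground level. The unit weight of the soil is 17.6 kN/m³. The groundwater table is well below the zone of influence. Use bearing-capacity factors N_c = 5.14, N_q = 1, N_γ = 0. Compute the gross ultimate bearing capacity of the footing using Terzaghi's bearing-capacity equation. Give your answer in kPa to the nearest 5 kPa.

q_ult ≈ 770 kPa

Effective surcharge at the founding depth q = γ·D_f = 17.6 × 2.79 = 49.104 kPa.
q_ult = c·N_c + q·N_q
     = 140 × 5.14 + 49.104 × 1
     = 719.6 + 49.104 = 768.7 kPa.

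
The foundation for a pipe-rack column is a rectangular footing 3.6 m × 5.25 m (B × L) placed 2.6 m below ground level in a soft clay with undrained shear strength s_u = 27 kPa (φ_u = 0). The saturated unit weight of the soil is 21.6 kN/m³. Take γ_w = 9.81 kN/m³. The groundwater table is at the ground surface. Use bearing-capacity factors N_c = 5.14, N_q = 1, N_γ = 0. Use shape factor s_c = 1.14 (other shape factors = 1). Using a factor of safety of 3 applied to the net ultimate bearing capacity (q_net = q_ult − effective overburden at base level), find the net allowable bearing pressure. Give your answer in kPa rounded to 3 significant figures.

q_all(net) ≈ 52.7 kPa

With the water table at the surface the whole profile is submerged: γ' = 21.6 − 9.81 = 11.79 kN/m³, so q = γ'·D_f = 30.654 kPa.
q_ult = c·N_c·s_c + q·N_q
     = 27 × 5.14 × 1.14 + 30.654 × 1
     = 158.21 + 30.654 = 188.86 kPa.
Net ultimate: q_net = 188.86 − 30.654 = 158.21 kPa.
q_all(net) = 158.21 / 3 = 52.736 kPa.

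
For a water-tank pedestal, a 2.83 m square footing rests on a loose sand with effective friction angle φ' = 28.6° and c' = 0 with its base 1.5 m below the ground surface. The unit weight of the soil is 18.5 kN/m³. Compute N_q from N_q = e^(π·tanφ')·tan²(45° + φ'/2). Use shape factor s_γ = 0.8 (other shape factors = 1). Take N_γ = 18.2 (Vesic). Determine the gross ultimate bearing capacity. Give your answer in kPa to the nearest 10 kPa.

tan28.6° = 0.5452, so N_q = e^(π×0.5452)·tan²(59.3°) = 5.545 × 2.837 = 15.73.
Effective surcharge at the founding depth q = γ·D_f = 18.5 × 1.5 = 27.75 kPa.
q_ult = q·N_q + 0.5·γ·B·N_γ·s_γ
     = 27.75 × 15.728 + 0.5 × 18.5 × 2.83 × 18.2 × 0.8
     = 436.44 + 381.14 = 817.59 kPa.

q_ult ≈ 820 kPa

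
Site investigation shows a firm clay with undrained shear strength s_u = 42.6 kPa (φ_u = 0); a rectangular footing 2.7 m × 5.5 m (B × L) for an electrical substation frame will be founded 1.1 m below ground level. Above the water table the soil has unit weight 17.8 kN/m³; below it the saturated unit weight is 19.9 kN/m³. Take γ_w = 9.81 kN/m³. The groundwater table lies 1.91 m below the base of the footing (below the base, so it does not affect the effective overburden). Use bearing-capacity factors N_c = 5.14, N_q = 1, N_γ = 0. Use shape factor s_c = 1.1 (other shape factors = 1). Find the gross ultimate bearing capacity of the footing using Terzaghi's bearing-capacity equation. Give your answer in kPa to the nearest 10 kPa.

Effective surcharge at the founding depth q = γ·D_f = 17.8 × 1.1 = 19.58 kPa.
q_ult = c·N_c·s_c + q·N_q
     = 42.6 × 5.14 × 1.1 + 19.58 × 1
     = 240.86 + 19.58 = 260.44 kPa.

q_ult ≈ 260 kPa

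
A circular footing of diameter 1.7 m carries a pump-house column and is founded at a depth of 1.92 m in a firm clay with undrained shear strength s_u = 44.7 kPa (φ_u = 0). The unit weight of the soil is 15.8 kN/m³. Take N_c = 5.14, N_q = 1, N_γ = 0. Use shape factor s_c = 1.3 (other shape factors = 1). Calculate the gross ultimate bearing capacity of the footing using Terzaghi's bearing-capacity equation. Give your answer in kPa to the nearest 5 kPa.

Overburden at base level: q = 15.8 × 1.92 = 30.336 kPa.
Cohesion term c·N_c·s_c = 44.7 × 5.14 × 1.3 = 298.69 kPa; surcharge term q·N_q = 30.336 × 1 = 30.336 kPa.
q_ult = 298.69 + 30.336 = 329.02 kPa.

q_ult ≈ 330 kPa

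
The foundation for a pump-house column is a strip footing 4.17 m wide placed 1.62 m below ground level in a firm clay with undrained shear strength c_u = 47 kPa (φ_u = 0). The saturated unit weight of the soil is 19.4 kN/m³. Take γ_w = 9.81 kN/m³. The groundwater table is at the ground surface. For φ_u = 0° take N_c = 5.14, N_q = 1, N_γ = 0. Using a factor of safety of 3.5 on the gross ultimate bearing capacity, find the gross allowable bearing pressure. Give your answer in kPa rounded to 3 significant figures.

Water table at ground surface, so effective unit weight γ' = 19.4 − 9.81 = 9.59 kN/m³ is used throughout; overburden q = 9.59 × 1.62 = 15.536 kPa.
Cohesion term c·N_c = 47 × 5.14 = 241.58 kPa; surcharge term q·N_q = 15.536 × 1 = 15.536 kPa.
q_ult = 241.58 + 15.536 = 257.12 kPa.
q_all = 257.12 / 3.5 = 73.462 kPa.

q_all ≈ 73.5 kPa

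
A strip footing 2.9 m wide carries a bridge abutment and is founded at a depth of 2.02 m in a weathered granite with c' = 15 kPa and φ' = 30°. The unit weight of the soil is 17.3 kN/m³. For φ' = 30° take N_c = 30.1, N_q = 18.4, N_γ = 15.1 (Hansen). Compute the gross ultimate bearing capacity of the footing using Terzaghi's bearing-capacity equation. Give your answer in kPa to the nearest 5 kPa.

Overburden at base level: q = 17.3 × 2.02 = 34.946 kPa.
Cohesion term c·N_c = 15 × 30.1 = 451.5 kPa; surcharge term q·N_q = 34.946 × 18.4 = 643.01 kPa; self-weight term 0.5·γ·B·N_γ = 0.5 × 17.3 × 2.9 × 15.1 = 378.78 kPa.
q_ult = 451.5 + 643.01 + 378.78 = 1473.3 kPa.

q_ult ≈ 1475 kPa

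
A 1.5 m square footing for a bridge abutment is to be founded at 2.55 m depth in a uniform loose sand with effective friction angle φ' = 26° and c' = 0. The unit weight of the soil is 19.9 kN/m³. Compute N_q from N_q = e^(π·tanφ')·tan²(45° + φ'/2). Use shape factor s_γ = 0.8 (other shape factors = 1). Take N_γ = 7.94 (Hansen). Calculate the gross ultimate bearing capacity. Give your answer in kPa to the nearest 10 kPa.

q_ult ≈ 700 kPa

tan26° = 0.4877, so N_q = e^(π×0.4877)·tan²(58°) = 4.629 × 2.561 = 11.85.
Effective surcharge at the founding depth q = γ·D_f = 19.9 × 2.55 = 50.745 kPa.
q_ult = q·N_q + 0.5·γ·B·N_γ·s_γ
     = 50.745 × 11.854 + 0.5 × 19.9 × 1.5 × 7.94 × 0.8
     = 601.54 + 94.804 = 696.35 kPa.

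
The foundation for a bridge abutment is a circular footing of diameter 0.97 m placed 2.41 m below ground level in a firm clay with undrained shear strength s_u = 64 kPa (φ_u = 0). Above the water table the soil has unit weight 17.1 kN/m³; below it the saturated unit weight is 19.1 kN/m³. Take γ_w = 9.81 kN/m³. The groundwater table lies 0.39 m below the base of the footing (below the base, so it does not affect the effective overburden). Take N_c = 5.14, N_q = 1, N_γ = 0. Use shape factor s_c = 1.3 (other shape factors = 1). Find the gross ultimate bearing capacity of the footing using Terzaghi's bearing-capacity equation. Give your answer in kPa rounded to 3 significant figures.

q = γ·D_f = 17.1 × 2.41 = 41.211 kPa.
c·N_c·s_c = 64 × 5.14 × 1.3 = 427.65 kPa
q·N_q = 41.211 × 1 = 41.211 kPa
q_ult = 427.65 + 41.211 = 468.86 kPa.

q_ult ≈ 469 kPa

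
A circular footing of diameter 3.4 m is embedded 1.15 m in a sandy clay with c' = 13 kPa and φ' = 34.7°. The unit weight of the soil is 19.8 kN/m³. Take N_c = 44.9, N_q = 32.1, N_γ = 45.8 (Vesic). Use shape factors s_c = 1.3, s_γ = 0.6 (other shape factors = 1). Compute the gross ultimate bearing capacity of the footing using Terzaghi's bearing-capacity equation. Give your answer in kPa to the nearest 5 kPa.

Overburden at base level: q = 19.8 × 1.15 = 22.77 kPa.
Cohesion term c·N_c·s_c = 13 × 44.9 × 1.3 = 758.81 kPa; surcharge term q·N_q = 22.77 × 32.1 = 730.92 kPa; self-weight term 0.5·γ·B·N_γ·s_γ = 0.5 × 19.8 × 3.4 × 45.8 × 0.6 = 924.98 kPa.
q_ult = 758.81 + 730.92 + 924.98 = 2414.7 kPa.

q_ult ≈ 2415 kPa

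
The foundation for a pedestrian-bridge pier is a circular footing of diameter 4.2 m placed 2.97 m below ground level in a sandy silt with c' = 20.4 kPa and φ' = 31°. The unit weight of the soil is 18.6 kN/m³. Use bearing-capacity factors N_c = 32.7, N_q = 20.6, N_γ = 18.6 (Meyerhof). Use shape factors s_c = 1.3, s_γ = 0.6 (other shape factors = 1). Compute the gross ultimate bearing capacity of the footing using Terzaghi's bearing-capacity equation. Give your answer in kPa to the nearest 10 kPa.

q = γ·D_f = 18.6 × 2.97 = 55.242 kPa.
c·N_c·s_c = 20.4 × 32.7 × 1.3 = 867.2 kPa
q·N_q = 55.242 × 20.6 = 1138 kPa
0.5·γ·B·N_γ·s_γ = 0.5 × 18.6 × 4.2 × 18.6 × 0.6 = 435.91 kPa
q_ult = 867.2 + 1138 + 435.91 = 2441.1 kPa.

q_ult ≈ 2440 kPa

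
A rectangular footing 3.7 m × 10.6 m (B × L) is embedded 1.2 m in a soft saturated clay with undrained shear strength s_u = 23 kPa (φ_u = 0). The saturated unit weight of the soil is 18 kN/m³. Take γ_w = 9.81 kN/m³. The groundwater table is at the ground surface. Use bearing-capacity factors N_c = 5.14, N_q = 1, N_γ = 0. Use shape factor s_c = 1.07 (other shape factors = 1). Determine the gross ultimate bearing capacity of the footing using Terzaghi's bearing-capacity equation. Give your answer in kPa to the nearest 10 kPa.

With the water table at the surface the whole profile is submerged: γ' = 18 − 9.81 = 8.19 kN/m³, so q = γ'·D_f = 9.828 kPa.
q_ult = c·N_c·s_c + q·N_q
     = 23 × 5.14 × 1.07 + 9.828 × 1
     = 126.5 + 9.828 = 136.32 kPa.

q_ult ≈ 140 kPa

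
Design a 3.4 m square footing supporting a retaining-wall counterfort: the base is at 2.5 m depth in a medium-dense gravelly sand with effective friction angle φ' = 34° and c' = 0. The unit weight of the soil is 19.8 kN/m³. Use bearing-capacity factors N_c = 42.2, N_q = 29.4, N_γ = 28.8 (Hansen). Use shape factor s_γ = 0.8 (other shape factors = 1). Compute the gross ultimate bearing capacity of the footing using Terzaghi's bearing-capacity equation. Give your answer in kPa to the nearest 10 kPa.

q_ult ≈ 2230 kPa

Overburden at base level: q = 19.8 × 2.5 = 49.5 kPa.
Surcharge term q·N_q = 49.5 × 29.4 = 1455.3 kPa; self-weight term 0.5·γ·B·N_γ·s_γ = 0.5 × 19.8 × 3.4 × 28.8 × 0.8 = 775.53 kPa.
q_ult = 1455.3 + 775.53 = 2230.8 kPa.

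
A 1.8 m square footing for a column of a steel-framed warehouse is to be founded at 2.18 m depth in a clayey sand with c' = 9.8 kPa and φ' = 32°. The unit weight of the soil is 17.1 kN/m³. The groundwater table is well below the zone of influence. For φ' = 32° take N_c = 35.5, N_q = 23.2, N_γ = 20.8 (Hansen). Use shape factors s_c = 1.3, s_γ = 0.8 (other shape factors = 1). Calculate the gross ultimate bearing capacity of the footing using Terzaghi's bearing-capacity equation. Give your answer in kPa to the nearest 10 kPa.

Effective surcharge at the founding depth q = γ·D_f = 17.1 × 2.18 = 37.278 kPa.
q_ult = c·N_c·s_c + q·N_q + 0.5·γ·B·N_γ·s_γ
     = 9.8 × 35.5 × 1.3 + 37.278 × 23.2 + 0.5 × 17.1 × 1.8 × 20.8 × 0.8
     = 452.27 + 864.85 + 256.09 = 1573.2 kPa.

q_ult ≈ 1570 kPa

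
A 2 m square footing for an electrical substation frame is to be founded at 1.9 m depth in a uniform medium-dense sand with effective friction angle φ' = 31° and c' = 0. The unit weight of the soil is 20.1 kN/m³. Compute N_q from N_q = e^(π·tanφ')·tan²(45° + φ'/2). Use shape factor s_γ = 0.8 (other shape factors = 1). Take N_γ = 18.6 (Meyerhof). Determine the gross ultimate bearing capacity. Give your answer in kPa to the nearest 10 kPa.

tan31° = 0.6009, so N_q = e^(π×0.6009)·tan²(60.5°) = 6.604 × 3.124 = 20.63.
Overburden at base level: q = 20.1 × 1.9 = 38.19 kPa.
Surcharge term q·N_q = 38.19 × 20.631 = 787.89 kPa; self-weight term 0.5·γ·B·N_γ·s_γ = 0.5 × 20.1 × 2 × 18.6 × 0.8 = 299.09 kPa.
q_ult = 787.89 + 299.09 = 1087 kPa.

q_ult ≈ 1090 kPa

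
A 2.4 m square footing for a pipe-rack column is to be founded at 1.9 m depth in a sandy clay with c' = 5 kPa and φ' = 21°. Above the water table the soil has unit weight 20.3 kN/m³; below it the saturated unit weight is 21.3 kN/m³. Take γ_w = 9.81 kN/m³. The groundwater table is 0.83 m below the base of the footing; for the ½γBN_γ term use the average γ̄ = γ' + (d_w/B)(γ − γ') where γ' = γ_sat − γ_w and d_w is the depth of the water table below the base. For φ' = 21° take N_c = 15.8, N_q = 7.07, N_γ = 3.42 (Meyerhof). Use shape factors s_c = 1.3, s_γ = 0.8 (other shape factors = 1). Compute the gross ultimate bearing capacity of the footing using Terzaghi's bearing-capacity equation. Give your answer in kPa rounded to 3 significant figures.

q_ult ≈ 423 kPa

Overburden at base level: q = 20.3 × 1.9 = 38.57 kPa.
The water table is 0.83 m below the base (< B = 2.4 m), so the ½γBN_γ term uses γ̄ = γ' + (d_w/B)(γ − γ') = 11.49 + (0.83/2.4)(20.3 − 11.49) = 14.537 kN/m³.
Cohesion term c·N_c·s_c = 5 × 15.8 × 1.3 = 102.7 kPa; surcharge term q·N_q = 38.57 × 7.07 = 272.69 kPa; self-weight term 0.5·γ·B·N_γ·s_γ = 0.5 × 14.537 × 2.4 × 3.42 × 0.8 = 47.727 kPa.
q_ult = 102.7 + 272.69 + 47.727 = 423.12 kPa.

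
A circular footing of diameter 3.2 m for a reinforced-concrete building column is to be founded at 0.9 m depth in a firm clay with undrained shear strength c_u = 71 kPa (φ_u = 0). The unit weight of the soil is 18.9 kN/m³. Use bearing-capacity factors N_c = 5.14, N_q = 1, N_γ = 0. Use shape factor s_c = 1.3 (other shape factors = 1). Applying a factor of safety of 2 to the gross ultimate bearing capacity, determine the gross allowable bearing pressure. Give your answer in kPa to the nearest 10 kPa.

q_all ≈ 250 kPa

q = γ·D_f = 18.9 × 0.9 = 17.01 kPa.
c·N_c·s_c = 71 × 5.14 × 1.3 = 474.42 kPa
q·N_q = 17.01 × 1 = 17.01 kPa
q_ult = 474.42 + 17.01 = 491.43 kPa.
q_all = q_ult / FS = 491.43 / 2 = 245.72 kPa.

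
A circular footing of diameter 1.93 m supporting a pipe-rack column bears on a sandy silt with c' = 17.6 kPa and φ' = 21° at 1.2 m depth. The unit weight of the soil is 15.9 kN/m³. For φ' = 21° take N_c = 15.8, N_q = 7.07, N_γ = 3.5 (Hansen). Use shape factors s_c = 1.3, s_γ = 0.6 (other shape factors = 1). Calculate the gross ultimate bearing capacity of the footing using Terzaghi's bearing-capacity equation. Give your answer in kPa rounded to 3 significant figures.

Overburden at base level: q = 15.9 × 1.2 = 19.08 kPa.
Cohesion term c·N_c·s_c = 17.6 × 15.8 × 1.3 = 361.5 kPa; surcharge term q·N_q = 19.08 × 7.07 = 134.9 kPa; self-weight term 0.5·γ·B·N_γ·s_γ = 0.5 × 15.9 × 1.93 × 3.5 × 0.6 = 32.221 kPa.
q_ult = 361.5 + 134.9 + 32.221 = 528.62 kPa.

q_ult ≈ 529 kPa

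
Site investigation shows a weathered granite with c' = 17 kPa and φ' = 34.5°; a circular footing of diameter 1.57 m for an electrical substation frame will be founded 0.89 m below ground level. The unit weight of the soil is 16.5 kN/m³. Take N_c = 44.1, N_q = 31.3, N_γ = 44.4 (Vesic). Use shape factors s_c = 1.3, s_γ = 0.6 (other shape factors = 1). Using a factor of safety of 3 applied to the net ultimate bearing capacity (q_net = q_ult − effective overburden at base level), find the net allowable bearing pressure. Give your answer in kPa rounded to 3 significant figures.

q_all(net) ≈ 588 kPa

Overburden at base level: q = 16.5 × 0.89 = 14.685 kPa.
Cohesion term c·N_c·s_c = 17 × 44.1 × 1.3 = 974.61 kPa; surcharge term q·N_q = 14.685 × 31.3 = 459.64 kPa; self-weight term 0.5·γ·B·N_γ·s_γ = 0.5 × 16.5 × 1.57 × 44.4 × 0.6 = 345.05 kPa.
q_ult = 974.61 + 459.64 + 345.05 = 1779.3 kPa.
Net ultimate: q_net = 1779.3 − 14.685 = 1764.6 kPa.
q_all(net) = 1764.6 / 3 = 588.21 kPa.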